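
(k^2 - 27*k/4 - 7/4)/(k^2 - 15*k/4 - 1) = (k - 7)/(k - 4)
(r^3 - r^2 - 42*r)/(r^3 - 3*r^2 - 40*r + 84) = r/(r - 2)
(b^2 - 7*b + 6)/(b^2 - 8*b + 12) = (b - 1)/(b - 2)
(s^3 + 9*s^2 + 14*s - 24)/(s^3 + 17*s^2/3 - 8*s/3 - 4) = 3*(s + 4)/(3*s + 2)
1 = 1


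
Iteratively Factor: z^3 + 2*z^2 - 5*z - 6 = (z + 1)*(z^2 + z - 6) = (z + 1)*(z + 3)*(z - 2)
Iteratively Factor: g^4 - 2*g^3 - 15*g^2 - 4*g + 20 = (g + 2)*(g^3 - 4*g^2 - 7*g + 10) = (g + 2)^2*(g^2 - 6*g + 5) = (g - 5)*(g + 2)^2*(g - 1)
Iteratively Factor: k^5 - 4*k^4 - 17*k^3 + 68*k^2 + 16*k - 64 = (k - 4)*(k^4 - 17*k^2 + 16) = (k - 4)*(k - 1)*(k^3 + k^2 - 16*k - 16) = (k - 4)*(k - 1)*(k + 4)*(k^2 - 3*k - 4) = (k - 4)*(k - 1)*(k + 1)*(k + 4)*(k - 4)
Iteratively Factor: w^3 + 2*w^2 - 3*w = (w)*(w^2 + 2*w - 3) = w*(w + 3)*(w - 1)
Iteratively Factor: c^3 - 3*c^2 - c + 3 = (c - 3)*(c^2 - 1) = (c - 3)*(c + 1)*(c - 1)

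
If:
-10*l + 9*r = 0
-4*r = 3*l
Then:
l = 0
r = 0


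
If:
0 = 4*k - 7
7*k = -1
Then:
No Solution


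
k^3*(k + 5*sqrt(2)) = k^4 + 5*sqrt(2)*k^3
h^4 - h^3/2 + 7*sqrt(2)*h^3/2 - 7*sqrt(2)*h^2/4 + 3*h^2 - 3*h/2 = h*(h - 1/2)*(h + sqrt(2)/2)*(h + 3*sqrt(2))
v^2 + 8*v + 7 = (v + 1)*(v + 7)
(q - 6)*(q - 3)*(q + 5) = q^3 - 4*q^2 - 27*q + 90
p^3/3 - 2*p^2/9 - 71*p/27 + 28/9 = (p/3 + 1)*(p - 7/3)*(p - 4/3)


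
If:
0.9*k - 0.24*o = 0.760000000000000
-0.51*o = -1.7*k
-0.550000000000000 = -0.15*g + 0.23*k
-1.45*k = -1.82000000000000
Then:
No Solution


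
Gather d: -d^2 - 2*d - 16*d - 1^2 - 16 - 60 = -d^2 - 18*d - 77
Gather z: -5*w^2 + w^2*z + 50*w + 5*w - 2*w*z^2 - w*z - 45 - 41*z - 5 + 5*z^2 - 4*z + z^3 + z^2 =-5*w^2 + 55*w + z^3 + z^2*(6 - 2*w) + z*(w^2 - w - 45) - 50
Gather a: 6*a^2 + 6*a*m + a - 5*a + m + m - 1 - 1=6*a^2 + a*(6*m - 4) + 2*m - 2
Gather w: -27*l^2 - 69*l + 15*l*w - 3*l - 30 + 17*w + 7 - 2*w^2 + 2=-27*l^2 - 72*l - 2*w^2 + w*(15*l + 17) - 21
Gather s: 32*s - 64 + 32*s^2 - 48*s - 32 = 32*s^2 - 16*s - 96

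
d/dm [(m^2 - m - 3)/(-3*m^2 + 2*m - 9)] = (-m^2 - 36*m + 15)/(9*m^4 - 12*m^3 + 58*m^2 - 36*m + 81)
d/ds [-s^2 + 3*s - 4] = 3 - 2*s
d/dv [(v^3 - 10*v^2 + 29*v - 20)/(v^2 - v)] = 1 - 20/v^2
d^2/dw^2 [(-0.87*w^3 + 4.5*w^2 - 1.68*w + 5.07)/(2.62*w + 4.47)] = (-11.944056*w^3 - 61.133508*w^2 - 104.300298*w + 288.78342)/(17.984728*w^3 + 92.051604*w^2 + 157.049874*w + 89.314623)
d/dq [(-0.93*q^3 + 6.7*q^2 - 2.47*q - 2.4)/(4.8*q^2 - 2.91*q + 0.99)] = (-4.464*q^4 + 5.4126*q^3 - 10.4031*q^2 + 36.306*q - 9.4293)/(23.04*q^4 - 27.936*q^3 + 17.9721*q^2 - 5.7618*q + 0.9801)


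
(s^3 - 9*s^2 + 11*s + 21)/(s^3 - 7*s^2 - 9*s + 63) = (s + 1)/(s + 3)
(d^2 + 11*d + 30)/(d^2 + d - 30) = (d + 5)/(d - 5)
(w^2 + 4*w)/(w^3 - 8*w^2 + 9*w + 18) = w*(w + 4)/(w^3 - 8*w^2 + 9*w + 18)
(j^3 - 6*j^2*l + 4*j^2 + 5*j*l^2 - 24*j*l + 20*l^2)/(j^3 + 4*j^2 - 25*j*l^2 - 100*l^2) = (j - l)/(j + 5*l)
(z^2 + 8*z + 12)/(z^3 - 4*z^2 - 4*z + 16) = (z + 6)/(z^2 - 6*z + 8)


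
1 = 1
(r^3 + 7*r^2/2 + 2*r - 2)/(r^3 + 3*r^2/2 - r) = (r + 2)/r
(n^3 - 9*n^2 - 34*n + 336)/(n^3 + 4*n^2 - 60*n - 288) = (n - 7)/(n + 6)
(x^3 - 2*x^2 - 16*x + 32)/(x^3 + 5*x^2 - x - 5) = (x^3 - 2*x^2 - 16*x + 32)/(x^3 + 5*x^2 - x - 5)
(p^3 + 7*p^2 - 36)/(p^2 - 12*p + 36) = (p^3 + 7*p^2 - 36)/(p^2 - 12*p + 36)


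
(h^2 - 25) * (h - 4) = h^3 - 4*h^2 - 25*h + 100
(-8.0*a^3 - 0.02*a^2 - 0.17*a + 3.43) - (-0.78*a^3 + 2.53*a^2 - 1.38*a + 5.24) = -7.22*a^3 - 2.55*a^2 + 1.21*a - 1.81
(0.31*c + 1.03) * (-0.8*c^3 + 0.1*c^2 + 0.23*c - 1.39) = -0.248*c^4 - 0.793*c^3 + 0.1743*c^2 - 0.194*c - 1.4317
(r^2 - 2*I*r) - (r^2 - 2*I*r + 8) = -8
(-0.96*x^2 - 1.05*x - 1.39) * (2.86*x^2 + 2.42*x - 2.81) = -2.7456*x^4 - 5.3262*x^3 - 3.8188*x^2 - 0.413299999999999*x + 3.9059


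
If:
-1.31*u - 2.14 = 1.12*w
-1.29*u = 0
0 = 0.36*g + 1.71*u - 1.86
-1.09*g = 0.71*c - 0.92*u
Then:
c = -7.93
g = 5.17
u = 0.00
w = -1.91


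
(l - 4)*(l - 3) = l^2 - 7*l + 12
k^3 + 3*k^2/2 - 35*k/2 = k*(k - 7/2)*(k + 5)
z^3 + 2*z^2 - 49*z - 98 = (z - 7)*(z + 2)*(z + 7)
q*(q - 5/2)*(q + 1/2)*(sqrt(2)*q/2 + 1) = sqrt(2)*q^4/2 - sqrt(2)*q^3 + q^3 - 2*q^2 - 5*sqrt(2)*q^2/8 - 5*q/4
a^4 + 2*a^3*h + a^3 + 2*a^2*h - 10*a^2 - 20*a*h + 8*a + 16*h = (a - 2)*(a - 1)*(a + 4)*(a + 2*h)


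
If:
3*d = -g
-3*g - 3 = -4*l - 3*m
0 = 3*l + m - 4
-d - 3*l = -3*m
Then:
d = -48/113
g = 144/113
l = 117/113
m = 101/113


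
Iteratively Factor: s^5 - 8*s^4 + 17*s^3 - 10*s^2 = (s)*(s^4 - 8*s^3 + 17*s^2 - 10*s) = s^2*(s^3 - 8*s^2 + 17*s - 10) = s^2*(s - 5)*(s^2 - 3*s + 2) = s^2*(s - 5)*(s - 2)*(s - 1)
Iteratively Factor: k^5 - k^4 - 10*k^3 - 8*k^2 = (k - 4)*(k^4 + 3*k^3 + 2*k^2) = (k - 4)*(k + 1)*(k^3 + 2*k^2) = k*(k - 4)*(k + 1)*(k^2 + 2*k) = k*(k - 4)*(k + 1)*(k + 2)*(k)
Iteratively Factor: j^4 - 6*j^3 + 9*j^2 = (j - 3)*(j^3 - 3*j^2) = j*(j - 3)*(j^2 - 3*j) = j^2*(j - 3)*(j - 3)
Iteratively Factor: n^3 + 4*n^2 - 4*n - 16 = (n - 2)*(n^2 + 6*n + 8) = (n - 2)*(n + 2)*(n + 4)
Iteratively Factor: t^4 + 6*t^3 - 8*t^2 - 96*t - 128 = (t + 4)*(t^3 + 2*t^2 - 16*t - 32) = (t + 2)*(t + 4)*(t^2 - 16) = (t - 4)*(t + 2)*(t + 4)*(t + 4)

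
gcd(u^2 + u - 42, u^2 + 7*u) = u + 7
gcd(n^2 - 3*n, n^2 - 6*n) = n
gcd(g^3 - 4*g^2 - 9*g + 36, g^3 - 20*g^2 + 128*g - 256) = g - 4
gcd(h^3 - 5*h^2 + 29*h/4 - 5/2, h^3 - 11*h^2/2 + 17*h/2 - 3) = h^2 - 5*h/2 + 1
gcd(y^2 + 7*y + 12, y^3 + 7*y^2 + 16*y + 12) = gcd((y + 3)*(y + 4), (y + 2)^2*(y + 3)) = y + 3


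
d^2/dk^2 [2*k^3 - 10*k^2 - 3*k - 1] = 12*k - 20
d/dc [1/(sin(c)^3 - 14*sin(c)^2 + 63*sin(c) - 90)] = (-3*sin(c)^2 + 28*sin(c) - 63)*cos(c)/(sin(c)^3 - 14*sin(c)^2 + 63*sin(c) - 90)^2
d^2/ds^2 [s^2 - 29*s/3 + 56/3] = 2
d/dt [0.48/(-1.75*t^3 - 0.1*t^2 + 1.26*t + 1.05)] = (2.52*t^2 + 0.096*t - 0.6048)/(1.75*t^3 + 0.1*t^2 - 1.26*t - 1.05)^2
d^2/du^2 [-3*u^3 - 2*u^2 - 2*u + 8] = -18*u - 4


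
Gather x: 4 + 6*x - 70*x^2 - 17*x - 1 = -70*x^2 - 11*x + 3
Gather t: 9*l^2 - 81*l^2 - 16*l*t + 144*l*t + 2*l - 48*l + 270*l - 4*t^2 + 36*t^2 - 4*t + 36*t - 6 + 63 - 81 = -72*l^2 + 224*l + 32*t^2 + t*(128*l + 32) - 24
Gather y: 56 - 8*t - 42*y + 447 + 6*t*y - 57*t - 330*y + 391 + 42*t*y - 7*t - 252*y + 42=-72*t + y*(48*t - 624) + 936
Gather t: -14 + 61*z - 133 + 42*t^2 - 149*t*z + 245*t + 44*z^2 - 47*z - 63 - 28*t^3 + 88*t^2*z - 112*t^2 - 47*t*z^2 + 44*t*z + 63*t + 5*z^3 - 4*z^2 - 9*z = -28*t^3 + t^2*(88*z - 70) + t*(-47*z^2 - 105*z + 308) + 5*z^3 + 40*z^2 + 5*z - 210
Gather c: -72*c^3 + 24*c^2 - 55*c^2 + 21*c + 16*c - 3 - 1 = -72*c^3 - 31*c^2 + 37*c - 4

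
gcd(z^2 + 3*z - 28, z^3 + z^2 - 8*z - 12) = 1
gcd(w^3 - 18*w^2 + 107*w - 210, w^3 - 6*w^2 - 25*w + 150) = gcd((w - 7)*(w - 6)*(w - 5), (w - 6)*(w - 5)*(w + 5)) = w^2 - 11*w + 30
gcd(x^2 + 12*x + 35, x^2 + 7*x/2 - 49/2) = x + 7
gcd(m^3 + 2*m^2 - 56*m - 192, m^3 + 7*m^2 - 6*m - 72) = m^2 + 10*m + 24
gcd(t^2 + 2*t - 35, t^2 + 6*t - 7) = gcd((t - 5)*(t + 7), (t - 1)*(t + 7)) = t + 7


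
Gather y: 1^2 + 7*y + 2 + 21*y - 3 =28*y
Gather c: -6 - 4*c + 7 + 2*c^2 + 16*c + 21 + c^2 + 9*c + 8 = 3*c^2 + 21*c + 30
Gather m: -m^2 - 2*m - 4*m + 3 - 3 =-m^2 - 6*m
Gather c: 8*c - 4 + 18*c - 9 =26*c - 13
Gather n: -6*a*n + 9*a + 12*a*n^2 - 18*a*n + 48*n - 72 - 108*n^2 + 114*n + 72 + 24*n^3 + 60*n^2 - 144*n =9*a + 24*n^3 + n^2*(12*a - 48) + n*(18 - 24*a)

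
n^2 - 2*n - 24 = (n - 6)*(n + 4)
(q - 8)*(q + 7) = q^2 - q - 56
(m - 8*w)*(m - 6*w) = m^2 - 14*m*w + 48*w^2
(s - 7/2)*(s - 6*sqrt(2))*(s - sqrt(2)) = s^3 - 7*sqrt(2)*s^2 - 7*s^2/2 + 12*s + 49*sqrt(2)*s/2 - 42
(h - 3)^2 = h^2 - 6*h + 9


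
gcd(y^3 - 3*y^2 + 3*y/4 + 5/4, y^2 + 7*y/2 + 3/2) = y + 1/2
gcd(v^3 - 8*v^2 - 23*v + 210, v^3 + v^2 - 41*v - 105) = v^2 - 2*v - 35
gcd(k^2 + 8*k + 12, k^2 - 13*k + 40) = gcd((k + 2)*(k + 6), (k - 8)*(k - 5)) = 1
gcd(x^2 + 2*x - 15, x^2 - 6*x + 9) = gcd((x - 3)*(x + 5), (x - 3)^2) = x - 3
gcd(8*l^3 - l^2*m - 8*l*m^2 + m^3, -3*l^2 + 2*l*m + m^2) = l - m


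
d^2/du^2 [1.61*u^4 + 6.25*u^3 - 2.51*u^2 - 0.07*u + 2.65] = 19.32*u^2 + 37.5*u - 5.02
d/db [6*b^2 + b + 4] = 12*b + 1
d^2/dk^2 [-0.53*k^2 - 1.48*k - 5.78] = -1.06000000000000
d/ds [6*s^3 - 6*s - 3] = 18*s^2 - 6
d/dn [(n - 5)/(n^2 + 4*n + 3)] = (n^2 + 4*n - 2*(n - 5)*(n + 2) + 3)/(n^2 + 4*n + 3)^2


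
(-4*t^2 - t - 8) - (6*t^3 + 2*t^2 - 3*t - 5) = -6*t^3 - 6*t^2 + 2*t - 3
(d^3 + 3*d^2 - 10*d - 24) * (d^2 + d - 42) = d^5 + 4*d^4 - 49*d^3 - 160*d^2 + 396*d + 1008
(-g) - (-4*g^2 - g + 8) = 4*g^2 - 8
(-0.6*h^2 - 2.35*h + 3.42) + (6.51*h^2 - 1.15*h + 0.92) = 5.91*h^2 - 3.5*h + 4.34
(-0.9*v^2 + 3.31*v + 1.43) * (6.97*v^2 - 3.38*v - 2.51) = -6.273*v^4 + 26.1127*v^3 + 1.0383*v^2 - 13.1415*v - 3.5893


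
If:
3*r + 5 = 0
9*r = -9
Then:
No Solution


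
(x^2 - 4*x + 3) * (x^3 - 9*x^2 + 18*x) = x^5 - 13*x^4 + 57*x^3 - 99*x^2 + 54*x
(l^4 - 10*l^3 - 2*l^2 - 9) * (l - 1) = l^5 - 11*l^4 + 8*l^3 + 2*l^2 - 9*l + 9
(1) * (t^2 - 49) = t^2 - 49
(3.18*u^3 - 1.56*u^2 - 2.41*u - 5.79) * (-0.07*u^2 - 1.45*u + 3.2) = -0.2226*u^5 - 4.5018*u^4 + 12.6067*u^3 - 1.0922*u^2 + 0.6835*u - 18.528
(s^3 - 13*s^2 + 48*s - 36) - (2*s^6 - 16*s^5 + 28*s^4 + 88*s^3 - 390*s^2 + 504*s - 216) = -2*s^6 + 16*s^5 - 28*s^4 - 87*s^3 + 377*s^2 - 456*s + 180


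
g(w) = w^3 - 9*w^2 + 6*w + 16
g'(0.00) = 6.00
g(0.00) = 16.00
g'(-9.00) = 411.00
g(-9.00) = -1496.00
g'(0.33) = 0.39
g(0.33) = 17.04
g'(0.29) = 1.03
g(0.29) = 17.01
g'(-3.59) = 109.28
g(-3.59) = -167.80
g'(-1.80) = 48.12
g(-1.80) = -29.79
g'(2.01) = -18.06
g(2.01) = -0.18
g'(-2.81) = 80.27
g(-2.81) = -94.11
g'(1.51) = -14.34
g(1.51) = 7.98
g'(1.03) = -9.36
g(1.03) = 13.72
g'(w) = 3*w^2 - 18*w + 6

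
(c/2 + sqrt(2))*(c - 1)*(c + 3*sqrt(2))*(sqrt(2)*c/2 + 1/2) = sqrt(2)*c^4/4 - sqrt(2)*c^3/4 + 11*c^3/4 - 11*c^2/4 + 17*sqrt(2)*c^2/4 - 17*sqrt(2)*c/4 + 3*c - 3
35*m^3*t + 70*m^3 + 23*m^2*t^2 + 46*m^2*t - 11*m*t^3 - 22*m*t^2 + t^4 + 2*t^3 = (-7*m + t)*(-5*m + t)*(m + t)*(t + 2)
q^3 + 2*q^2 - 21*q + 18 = (q - 3)*(q - 1)*(q + 6)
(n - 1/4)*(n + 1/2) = n^2 + n/4 - 1/8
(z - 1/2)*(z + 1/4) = z^2 - z/4 - 1/8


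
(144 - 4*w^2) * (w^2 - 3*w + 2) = -4*w^4 + 12*w^3 + 136*w^2 - 432*w + 288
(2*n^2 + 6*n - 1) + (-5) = 2*n^2 + 6*n - 6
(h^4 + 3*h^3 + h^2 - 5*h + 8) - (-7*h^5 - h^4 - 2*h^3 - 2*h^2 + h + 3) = 7*h^5 + 2*h^4 + 5*h^3 + 3*h^2 - 6*h + 5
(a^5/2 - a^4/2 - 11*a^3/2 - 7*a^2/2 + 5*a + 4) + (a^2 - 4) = a^5/2 - a^4/2 - 11*a^3/2 - 5*a^2/2 + 5*a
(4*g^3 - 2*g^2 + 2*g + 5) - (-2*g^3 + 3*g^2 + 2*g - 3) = 6*g^3 - 5*g^2 + 8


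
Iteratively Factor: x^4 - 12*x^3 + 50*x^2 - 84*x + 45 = (x - 3)*(x^3 - 9*x^2 + 23*x - 15) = (x - 3)^2*(x^2 - 6*x + 5) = (x - 5)*(x - 3)^2*(x - 1)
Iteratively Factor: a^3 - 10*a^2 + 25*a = (a - 5)*(a^2 - 5*a) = a*(a - 5)*(a - 5)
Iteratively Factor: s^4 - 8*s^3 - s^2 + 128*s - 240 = (s - 5)*(s^3 - 3*s^2 - 16*s + 48) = (s - 5)*(s + 4)*(s^2 - 7*s + 12) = (s - 5)*(s - 3)*(s + 4)*(s - 4)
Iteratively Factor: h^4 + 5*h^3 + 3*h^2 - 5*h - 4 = (h + 4)*(h^3 + h^2 - h - 1) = (h - 1)*(h + 4)*(h^2 + 2*h + 1) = (h - 1)*(h + 1)*(h + 4)*(h + 1)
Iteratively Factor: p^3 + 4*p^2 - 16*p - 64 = (p - 4)*(p^2 + 8*p + 16) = (p - 4)*(p + 4)*(p + 4)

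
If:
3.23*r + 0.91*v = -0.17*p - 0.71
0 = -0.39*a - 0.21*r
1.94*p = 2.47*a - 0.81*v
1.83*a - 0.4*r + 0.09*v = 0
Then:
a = 0.02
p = 0.32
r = -0.04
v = -0.68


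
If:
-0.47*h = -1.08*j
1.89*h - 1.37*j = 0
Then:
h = 0.00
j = 0.00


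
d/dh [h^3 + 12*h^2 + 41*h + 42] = 3*h^2 + 24*h + 41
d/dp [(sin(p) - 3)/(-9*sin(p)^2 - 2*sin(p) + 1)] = (9*sin(p)^2 - 54*sin(p) - 5)*cos(p)/(9*sin(p)^2 + 2*sin(p) - 1)^2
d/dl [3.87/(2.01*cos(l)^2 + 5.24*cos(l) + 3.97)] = (15.5574*cos(l) + 20.2788)*sin(l)/(2.01*cos(l)^2 + 5.24*cos(l) + 3.97)^2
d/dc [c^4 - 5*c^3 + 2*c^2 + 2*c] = 4*c^3 - 15*c^2 + 4*c + 2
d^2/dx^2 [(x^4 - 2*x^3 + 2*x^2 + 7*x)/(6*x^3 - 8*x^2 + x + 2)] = 2*(34*x^6 + 732*x^5 - 945*x^4 + 236*x^3 - 396*x^2 + 312*x - 6)/(216*x^9 - 864*x^8 + 1260*x^7 - 584*x^6 - 366*x^5 + 432*x^4 - 23*x^3 - 90*x^2 + 12*x + 8)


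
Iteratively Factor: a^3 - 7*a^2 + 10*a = (a - 2)*(a^2 - 5*a) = (a - 5)*(a - 2)*(a)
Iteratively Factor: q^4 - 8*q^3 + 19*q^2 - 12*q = (q - 4)*(q^3 - 4*q^2 + 3*q) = (q - 4)*(q - 3)*(q^2 - q) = q*(q - 4)*(q - 3)*(q - 1)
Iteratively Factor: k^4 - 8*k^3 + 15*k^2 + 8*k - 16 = (k - 1)*(k^3 - 7*k^2 + 8*k + 16) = (k - 1)*(k + 1)*(k^2 - 8*k + 16) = (k - 4)*(k - 1)*(k + 1)*(k - 4)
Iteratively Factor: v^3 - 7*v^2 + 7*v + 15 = (v - 5)*(v^2 - 2*v - 3) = (v - 5)*(v + 1)*(v - 3)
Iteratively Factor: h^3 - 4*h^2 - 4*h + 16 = (h - 4)*(h^2 - 4) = (h - 4)*(h - 2)*(h + 2)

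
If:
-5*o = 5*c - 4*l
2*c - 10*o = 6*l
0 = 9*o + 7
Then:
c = 245/99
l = 70/33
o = -7/9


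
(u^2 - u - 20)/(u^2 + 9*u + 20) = (u - 5)/(u + 5)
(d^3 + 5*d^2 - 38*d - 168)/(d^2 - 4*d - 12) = (d^2 + 11*d + 28)/(d + 2)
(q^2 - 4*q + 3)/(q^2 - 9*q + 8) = (q - 3)/(q - 8)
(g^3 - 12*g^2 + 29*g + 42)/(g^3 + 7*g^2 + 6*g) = (g^2 - 13*g + 42)/(g*(g + 6))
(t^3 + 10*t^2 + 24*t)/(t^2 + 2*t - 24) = t*(t + 4)/(t - 4)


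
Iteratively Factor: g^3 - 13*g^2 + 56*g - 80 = (g - 4)*(g^2 - 9*g + 20) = (g - 5)*(g - 4)*(g - 4)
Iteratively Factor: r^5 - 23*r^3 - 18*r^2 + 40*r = (r - 1)*(r^4 + r^3 - 22*r^2 - 40*r) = (r - 5)*(r - 1)*(r^3 + 6*r^2 + 8*r) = (r - 5)*(r - 1)*(r + 4)*(r^2 + 2*r) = r*(r - 5)*(r - 1)*(r + 4)*(r + 2)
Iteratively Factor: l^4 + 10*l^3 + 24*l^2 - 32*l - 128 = (l + 4)*(l^3 + 6*l^2 - 32) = (l - 2)*(l + 4)*(l^2 + 8*l + 16) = (l - 2)*(l + 4)^2*(l + 4)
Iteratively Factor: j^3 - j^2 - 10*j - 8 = (j + 1)*(j^2 - 2*j - 8) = (j + 1)*(j + 2)*(j - 4)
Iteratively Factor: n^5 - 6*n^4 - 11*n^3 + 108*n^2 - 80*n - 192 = (n + 4)*(n^4 - 10*n^3 + 29*n^2 - 8*n - 48) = (n - 3)*(n + 4)*(n^3 - 7*n^2 + 8*n + 16) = (n - 3)*(n + 1)*(n + 4)*(n^2 - 8*n + 16) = (n - 4)*(n - 3)*(n + 1)*(n + 4)*(n - 4)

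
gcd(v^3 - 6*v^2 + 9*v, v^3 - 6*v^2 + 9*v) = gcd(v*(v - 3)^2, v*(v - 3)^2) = v^3 - 6*v^2 + 9*v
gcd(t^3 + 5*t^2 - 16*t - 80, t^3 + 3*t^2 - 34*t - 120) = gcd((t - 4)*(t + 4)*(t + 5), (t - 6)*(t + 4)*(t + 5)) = t^2 + 9*t + 20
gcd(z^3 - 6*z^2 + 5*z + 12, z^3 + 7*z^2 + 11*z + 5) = z + 1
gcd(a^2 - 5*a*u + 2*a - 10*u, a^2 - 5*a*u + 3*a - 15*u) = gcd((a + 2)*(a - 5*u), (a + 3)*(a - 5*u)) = -a + 5*u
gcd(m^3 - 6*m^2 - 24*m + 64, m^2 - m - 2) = m - 2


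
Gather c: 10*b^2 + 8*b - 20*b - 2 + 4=10*b^2 - 12*b + 2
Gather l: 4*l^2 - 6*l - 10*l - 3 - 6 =4*l^2 - 16*l - 9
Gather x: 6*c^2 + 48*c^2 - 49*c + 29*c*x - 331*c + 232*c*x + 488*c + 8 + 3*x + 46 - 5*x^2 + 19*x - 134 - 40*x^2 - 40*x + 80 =54*c^2 + 108*c - 45*x^2 + x*(261*c - 18)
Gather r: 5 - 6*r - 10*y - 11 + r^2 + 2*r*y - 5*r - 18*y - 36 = r^2 + r*(2*y - 11) - 28*y - 42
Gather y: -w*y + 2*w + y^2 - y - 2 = 2*w + y^2 + y*(-w - 1) - 2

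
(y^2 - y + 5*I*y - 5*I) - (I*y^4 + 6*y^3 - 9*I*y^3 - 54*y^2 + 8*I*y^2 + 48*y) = -I*y^4 - 6*y^3 + 9*I*y^3 + 55*y^2 - 8*I*y^2 - 49*y + 5*I*y - 5*I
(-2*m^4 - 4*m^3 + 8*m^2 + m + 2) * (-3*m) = 6*m^5 + 12*m^4 - 24*m^3 - 3*m^2 - 6*m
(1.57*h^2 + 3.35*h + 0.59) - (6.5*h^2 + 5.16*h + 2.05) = -4.93*h^2 - 1.81*h - 1.46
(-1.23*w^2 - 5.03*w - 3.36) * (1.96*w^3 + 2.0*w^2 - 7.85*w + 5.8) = -2.4108*w^5 - 12.3188*w^4 - 6.9901*w^3 + 25.6315*w^2 - 2.798*w - 19.488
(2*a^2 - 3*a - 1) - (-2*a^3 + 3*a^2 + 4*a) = 2*a^3 - a^2 - 7*a - 1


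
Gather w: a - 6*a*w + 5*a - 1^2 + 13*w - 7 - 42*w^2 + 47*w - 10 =6*a - 42*w^2 + w*(60 - 6*a) - 18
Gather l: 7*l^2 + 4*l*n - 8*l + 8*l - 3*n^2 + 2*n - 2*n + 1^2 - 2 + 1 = 7*l^2 + 4*l*n - 3*n^2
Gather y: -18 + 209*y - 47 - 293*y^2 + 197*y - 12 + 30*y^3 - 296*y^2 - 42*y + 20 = 30*y^3 - 589*y^2 + 364*y - 57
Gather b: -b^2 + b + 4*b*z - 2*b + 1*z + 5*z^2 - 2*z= -b^2 + b*(4*z - 1) + 5*z^2 - z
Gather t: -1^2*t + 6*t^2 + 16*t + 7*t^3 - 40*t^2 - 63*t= 7*t^3 - 34*t^2 - 48*t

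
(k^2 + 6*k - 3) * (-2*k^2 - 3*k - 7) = -2*k^4 - 15*k^3 - 19*k^2 - 33*k + 21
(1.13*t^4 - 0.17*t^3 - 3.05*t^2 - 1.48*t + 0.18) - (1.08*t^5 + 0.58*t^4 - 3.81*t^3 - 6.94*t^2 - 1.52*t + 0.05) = -1.08*t^5 + 0.55*t^4 + 3.64*t^3 + 3.89*t^2 + 0.04*t + 0.13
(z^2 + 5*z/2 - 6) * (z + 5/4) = z^3 + 15*z^2/4 - 23*z/8 - 15/2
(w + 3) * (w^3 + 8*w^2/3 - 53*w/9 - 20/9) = w^4 + 17*w^3/3 + 19*w^2/9 - 179*w/9 - 20/3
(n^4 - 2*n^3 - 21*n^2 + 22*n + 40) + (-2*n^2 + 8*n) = n^4 - 2*n^3 - 23*n^2 + 30*n + 40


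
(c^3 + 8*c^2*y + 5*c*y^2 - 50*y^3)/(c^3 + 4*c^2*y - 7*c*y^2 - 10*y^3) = (c + 5*y)/(c + y)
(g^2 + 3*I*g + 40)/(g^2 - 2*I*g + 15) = (g + 8*I)/(g + 3*I)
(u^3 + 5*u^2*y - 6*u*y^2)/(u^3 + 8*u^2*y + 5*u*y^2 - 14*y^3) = u*(u + 6*y)/(u^2 + 9*u*y + 14*y^2)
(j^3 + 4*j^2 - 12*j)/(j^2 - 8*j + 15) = j*(j^2 + 4*j - 12)/(j^2 - 8*j + 15)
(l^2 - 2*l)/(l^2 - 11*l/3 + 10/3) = 3*l/(3*l - 5)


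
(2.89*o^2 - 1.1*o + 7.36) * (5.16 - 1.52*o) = -4.3928*o^3 + 16.5844*o^2 - 16.8632*o + 37.9776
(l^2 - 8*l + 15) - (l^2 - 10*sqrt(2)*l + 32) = -8*l + 10*sqrt(2)*l - 17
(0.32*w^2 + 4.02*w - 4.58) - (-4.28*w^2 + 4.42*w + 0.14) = 4.6*w^2 - 0.4*w - 4.72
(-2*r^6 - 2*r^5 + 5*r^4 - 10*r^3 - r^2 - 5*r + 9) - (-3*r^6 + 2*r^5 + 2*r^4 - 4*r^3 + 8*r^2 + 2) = r^6 - 4*r^5 + 3*r^4 - 6*r^3 - 9*r^2 - 5*r + 7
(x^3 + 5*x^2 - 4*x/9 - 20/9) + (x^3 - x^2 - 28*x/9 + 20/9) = 2*x^3 + 4*x^2 - 32*x/9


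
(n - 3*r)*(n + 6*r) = n^2 + 3*n*r - 18*r^2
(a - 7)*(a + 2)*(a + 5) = a^3 - 39*a - 70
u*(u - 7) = u^2 - 7*u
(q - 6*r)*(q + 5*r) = q^2 - q*r - 30*r^2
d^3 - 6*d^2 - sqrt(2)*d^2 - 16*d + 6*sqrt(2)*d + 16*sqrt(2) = (d - 8)*(d + 2)*(d - sqrt(2))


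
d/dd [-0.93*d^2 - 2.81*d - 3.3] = -1.86*d - 2.81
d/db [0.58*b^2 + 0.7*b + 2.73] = 1.16*b + 0.7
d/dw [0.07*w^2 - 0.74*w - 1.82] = 0.14*w - 0.74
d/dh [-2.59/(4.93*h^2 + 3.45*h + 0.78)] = (25.5374*h + 8.9355)/(4.93*h^2 + 3.45*h + 0.78)^2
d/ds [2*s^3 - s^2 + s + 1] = 6*s^2 - 2*s + 1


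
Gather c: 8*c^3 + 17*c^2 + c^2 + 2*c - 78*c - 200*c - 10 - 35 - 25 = 8*c^3 + 18*c^2 - 276*c - 70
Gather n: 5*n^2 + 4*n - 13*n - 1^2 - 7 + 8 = 5*n^2 - 9*n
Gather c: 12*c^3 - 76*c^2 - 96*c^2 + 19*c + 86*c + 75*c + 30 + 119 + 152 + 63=12*c^3 - 172*c^2 + 180*c + 364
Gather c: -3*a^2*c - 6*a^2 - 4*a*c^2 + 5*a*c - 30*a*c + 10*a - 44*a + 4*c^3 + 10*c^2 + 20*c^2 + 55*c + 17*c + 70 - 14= -6*a^2 - 34*a + 4*c^3 + c^2*(30 - 4*a) + c*(-3*a^2 - 25*a + 72) + 56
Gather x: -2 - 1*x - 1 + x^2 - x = x^2 - 2*x - 3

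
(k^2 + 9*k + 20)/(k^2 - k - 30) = (k + 4)/(k - 6)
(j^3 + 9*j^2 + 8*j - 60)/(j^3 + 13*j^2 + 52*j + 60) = (j - 2)/(j + 2)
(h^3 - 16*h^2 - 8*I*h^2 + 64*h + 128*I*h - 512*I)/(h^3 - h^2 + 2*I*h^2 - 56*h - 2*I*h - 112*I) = (h^2 - 8*h*(1 + I) + 64*I)/(h^2 + h*(7 + 2*I) + 14*I)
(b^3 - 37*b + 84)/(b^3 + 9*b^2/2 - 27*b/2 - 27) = 2*(b^2 + 3*b - 28)/(2*b^2 + 15*b + 18)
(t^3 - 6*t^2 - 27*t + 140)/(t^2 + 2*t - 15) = (t^2 - 11*t + 28)/(t - 3)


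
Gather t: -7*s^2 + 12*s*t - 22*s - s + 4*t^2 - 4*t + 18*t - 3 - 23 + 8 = -7*s^2 - 23*s + 4*t^2 + t*(12*s + 14) - 18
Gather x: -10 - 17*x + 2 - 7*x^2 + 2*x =-7*x^2 - 15*x - 8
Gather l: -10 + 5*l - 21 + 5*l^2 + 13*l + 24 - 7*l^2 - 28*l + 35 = -2*l^2 - 10*l + 28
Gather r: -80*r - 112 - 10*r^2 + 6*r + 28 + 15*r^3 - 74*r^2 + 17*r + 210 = 15*r^3 - 84*r^2 - 57*r + 126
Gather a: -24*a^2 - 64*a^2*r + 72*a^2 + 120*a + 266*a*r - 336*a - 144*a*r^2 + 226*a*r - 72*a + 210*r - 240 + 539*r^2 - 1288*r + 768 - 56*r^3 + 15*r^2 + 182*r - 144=a^2*(48 - 64*r) + a*(-144*r^2 + 492*r - 288) - 56*r^3 + 554*r^2 - 896*r + 384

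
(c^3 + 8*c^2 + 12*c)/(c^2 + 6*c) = c + 2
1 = 1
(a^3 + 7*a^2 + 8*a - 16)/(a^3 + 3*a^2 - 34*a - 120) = (a^2 + 3*a - 4)/(a^2 - a - 30)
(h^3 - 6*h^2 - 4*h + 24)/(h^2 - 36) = (h^2 - 4)/(h + 6)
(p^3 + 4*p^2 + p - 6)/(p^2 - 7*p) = (p^3 + 4*p^2 + p - 6)/(p*(p - 7))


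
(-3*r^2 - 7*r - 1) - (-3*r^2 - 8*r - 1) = r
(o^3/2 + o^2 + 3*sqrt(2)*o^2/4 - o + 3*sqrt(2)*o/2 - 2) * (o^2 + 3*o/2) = o^5/2 + 3*sqrt(2)*o^4/4 + 7*o^4/4 + o^3/2 + 21*sqrt(2)*o^3/8 - 7*o^2/2 + 9*sqrt(2)*o^2/4 - 3*o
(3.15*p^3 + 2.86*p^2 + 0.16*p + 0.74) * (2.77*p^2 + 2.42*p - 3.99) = 8.7255*p^5 + 15.5452*p^4 - 5.2041*p^3 - 8.9744*p^2 + 1.1524*p - 2.9526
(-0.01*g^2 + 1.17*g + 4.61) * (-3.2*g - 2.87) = 0.032*g^3 - 3.7153*g^2 - 18.1099*g - 13.2307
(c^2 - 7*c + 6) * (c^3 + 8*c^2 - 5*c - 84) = c^5 + c^4 - 55*c^3 - c^2 + 558*c - 504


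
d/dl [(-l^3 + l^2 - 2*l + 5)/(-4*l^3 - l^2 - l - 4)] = (5*l^4 - 14*l^3 + 69*l^2 + 2*l + 13)/(16*l^6 + 8*l^5 + 9*l^4 + 34*l^3 + 9*l^2 + 8*l + 16)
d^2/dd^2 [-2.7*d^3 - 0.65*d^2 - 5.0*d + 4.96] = -16.2*d - 1.3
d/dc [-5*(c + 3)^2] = -10*c - 30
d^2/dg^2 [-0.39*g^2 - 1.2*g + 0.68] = -0.780000000000000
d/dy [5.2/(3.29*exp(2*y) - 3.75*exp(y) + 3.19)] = (19.5 - 34.216*exp(y))*exp(y)/(3.29*exp(2*y) - 3.75*exp(y) + 3.19)^2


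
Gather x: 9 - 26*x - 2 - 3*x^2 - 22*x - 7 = -3*x^2 - 48*x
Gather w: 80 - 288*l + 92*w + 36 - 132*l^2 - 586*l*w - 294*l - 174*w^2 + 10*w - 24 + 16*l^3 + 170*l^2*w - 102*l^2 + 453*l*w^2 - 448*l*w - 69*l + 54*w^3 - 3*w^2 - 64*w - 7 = 16*l^3 - 234*l^2 - 651*l + 54*w^3 + w^2*(453*l - 177) + w*(170*l^2 - 1034*l + 38) + 85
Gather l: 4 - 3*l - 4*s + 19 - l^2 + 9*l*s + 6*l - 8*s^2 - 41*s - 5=-l^2 + l*(9*s + 3) - 8*s^2 - 45*s + 18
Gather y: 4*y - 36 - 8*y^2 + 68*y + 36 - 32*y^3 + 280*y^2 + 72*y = -32*y^3 + 272*y^2 + 144*y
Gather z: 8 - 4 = 4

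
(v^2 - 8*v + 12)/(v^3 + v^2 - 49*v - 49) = (v^2 - 8*v + 12)/(v^3 + v^2 - 49*v - 49)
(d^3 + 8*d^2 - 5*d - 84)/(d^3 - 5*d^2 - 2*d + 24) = (d^2 + 11*d + 28)/(d^2 - 2*d - 8)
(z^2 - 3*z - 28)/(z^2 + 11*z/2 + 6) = 2*(z - 7)/(2*z + 3)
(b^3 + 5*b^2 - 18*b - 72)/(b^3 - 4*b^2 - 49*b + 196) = (b^2 + 9*b + 18)/(b^2 - 49)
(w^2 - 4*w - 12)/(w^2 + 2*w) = (w - 6)/w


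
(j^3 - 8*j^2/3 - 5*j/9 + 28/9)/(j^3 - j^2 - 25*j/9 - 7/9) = (3*j - 4)/(3*j + 1)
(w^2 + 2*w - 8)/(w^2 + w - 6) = (w + 4)/(w + 3)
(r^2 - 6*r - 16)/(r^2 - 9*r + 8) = (r + 2)/(r - 1)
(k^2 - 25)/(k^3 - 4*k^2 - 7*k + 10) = (k + 5)/(k^2 + k - 2)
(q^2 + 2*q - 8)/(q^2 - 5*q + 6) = (q + 4)/(q - 3)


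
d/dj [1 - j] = -1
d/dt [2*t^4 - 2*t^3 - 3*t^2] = 2*t*(4*t^2 - 3*t - 3)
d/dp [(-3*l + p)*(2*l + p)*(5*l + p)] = -11*l^2 + 8*l*p + 3*p^2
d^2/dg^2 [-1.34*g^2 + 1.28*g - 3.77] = -2.68000000000000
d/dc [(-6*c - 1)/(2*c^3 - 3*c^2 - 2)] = 6*(-2*c^3 + 3*c^2 + c*(c - 1)*(6*c + 1) + 2)/(-2*c^3 + 3*c^2 + 2)^2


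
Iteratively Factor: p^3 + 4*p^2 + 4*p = (p + 2)*(p^2 + 2*p) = p*(p + 2)*(p + 2)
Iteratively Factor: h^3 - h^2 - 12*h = (h)*(h^2 - h - 12) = h*(h - 4)*(h + 3)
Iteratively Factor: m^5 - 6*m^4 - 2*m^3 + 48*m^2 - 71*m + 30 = (m + 3)*(m^4 - 9*m^3 + 25*m^2 - 27*m + 10) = (m - 2)*(m + 3)*(m^3 - 7*m^2 + 11*m - 5) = (m - 2)*(m - 1)*(m + 3)*(m^2 - 6*m + 5) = (m - 2)*(m - 1)^2*(m + 3)*(m - 5)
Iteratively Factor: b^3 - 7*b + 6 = (b - 1)*(b^2 + b - 6) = (b - 1)*(b + 3)*(b - 2)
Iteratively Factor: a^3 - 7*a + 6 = (a - 1)*(a^2 + a - 6) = (a - 2)*(a - 1)*(a + 3)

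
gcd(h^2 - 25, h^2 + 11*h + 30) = h + 5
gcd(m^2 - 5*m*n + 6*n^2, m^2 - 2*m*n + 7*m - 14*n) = m - 2*n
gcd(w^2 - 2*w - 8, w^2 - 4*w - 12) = w + 2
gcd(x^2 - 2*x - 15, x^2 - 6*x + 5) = x - 5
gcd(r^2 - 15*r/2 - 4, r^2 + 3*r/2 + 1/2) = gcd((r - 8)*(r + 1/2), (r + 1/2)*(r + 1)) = r + 1/2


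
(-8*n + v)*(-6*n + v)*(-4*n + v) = -192*n^3 + 104*n^2*v - 18*n*v^2 + v^3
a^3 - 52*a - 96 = (a - 8)*(a + 2)*(a + 6)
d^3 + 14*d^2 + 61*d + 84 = (d + 3)*(d + 4)*(d + 7)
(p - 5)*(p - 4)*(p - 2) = p^3 - 11*p^2 + 38*p - 40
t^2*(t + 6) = t^3 + 6*t^2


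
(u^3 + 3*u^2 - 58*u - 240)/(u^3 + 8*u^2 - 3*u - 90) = (u - 8)/(u - 3)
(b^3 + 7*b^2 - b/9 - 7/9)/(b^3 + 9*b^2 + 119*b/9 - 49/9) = (3*b + 1)/(3*b + 7)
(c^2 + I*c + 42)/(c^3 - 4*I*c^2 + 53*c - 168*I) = (c - 6*I)/(c^2 - 11*I*c - 24)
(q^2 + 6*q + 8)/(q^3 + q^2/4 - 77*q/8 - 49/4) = 8*(q + 4)/(8*q^2 - 14*q - 49)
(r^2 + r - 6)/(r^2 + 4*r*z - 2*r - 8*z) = (r + 3)/(r + 4*z)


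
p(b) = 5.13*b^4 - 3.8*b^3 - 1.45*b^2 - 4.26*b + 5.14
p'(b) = 20.52*b^3 - 11.4*b^2 - 2.9*b - 4.26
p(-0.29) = 6.38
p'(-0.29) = -4.88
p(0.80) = 0.96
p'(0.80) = -3.37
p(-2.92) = 472.77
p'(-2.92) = -603.88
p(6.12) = 6250.25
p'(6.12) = 4254.63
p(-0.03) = 5.27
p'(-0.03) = -4.18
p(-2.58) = 299.04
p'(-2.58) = -425.06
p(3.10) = 338.56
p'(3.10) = 488.51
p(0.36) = 3.33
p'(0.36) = -5.82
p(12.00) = 99554.50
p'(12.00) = 33777.90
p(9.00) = 30737.08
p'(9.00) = 14005.32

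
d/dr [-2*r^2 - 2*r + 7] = -4*r - 2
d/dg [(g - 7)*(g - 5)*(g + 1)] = 3*g^2 - 22*g + 23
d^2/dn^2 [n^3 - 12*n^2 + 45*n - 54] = 6*n - 24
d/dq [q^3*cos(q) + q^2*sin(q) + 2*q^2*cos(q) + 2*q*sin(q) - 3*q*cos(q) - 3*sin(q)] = -q^3*sin(q) - 2*q^2*sin(q) + 4*q^2*cos(q) + 5*q*sin(q) + 6*q*cos(q) + 2*sin(q) - 6*cos(q)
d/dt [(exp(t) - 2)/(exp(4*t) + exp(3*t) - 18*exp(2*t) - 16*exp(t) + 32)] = (-(exp(t) - 2)*(4*exp(3*t) + 3*exp(2*t) - 36*exp(t) - 16) + exp(4*t) + exp(3*t) - 18*exp(2*t) - 16*exp(t) + 32)*exp(t)/(exp(4*t) + exp(3*t) - 18*exp(2*t) - 16*exp(t) + 32)^2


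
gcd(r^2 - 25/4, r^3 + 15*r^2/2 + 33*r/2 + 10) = r + 5/2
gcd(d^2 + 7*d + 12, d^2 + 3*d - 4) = d + 4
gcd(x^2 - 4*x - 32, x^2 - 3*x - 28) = x + 4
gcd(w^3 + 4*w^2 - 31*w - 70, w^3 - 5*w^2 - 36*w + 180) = w - 5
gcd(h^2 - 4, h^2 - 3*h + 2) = h - 2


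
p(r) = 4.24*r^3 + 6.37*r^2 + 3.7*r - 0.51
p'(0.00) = 3.70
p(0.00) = -0.51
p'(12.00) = 1988.26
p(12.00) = 8287.89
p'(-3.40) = 107.43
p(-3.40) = -106.10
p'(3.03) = 159.08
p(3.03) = 187.13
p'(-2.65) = 59.27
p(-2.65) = -44.49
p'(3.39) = 193.07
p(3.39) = 250.42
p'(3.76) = 231.43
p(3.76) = 328.85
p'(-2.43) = 47.85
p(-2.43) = -32.73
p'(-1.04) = 4.21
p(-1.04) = -2.24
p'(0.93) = 26.55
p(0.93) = 11.85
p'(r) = 12.72*r^2 + 12.74*r + 3.7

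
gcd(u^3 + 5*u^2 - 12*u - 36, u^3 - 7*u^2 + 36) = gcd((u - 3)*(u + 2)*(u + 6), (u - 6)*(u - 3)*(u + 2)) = u^2 - u - 6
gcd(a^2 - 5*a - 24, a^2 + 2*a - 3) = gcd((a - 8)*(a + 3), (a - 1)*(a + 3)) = a + 3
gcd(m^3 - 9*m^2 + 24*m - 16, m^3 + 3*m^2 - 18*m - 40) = m - 4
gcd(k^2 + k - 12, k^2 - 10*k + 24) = 1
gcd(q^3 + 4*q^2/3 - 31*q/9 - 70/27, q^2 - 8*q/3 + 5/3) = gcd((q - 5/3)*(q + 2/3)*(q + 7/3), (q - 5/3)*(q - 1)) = q - 5/3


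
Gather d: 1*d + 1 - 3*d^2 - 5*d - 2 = -3*d^2 - 4*d - 1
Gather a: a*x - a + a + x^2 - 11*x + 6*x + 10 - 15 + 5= a*x + x^2 - 5*x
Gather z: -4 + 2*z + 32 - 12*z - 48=-10*z - 20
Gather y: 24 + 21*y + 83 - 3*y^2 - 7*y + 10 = -3*y^2 + 14*y + 117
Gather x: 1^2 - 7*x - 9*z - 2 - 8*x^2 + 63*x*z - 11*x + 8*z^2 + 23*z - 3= -8*x^2 + x*(63*z - 18) + 8*z^2 + 14*z - 4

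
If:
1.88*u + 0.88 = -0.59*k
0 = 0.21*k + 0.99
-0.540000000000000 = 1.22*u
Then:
No Solution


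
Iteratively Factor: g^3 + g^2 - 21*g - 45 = (g + 3)*(g^2 - 2*g - 15) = (g + 3)^2*(g - 5)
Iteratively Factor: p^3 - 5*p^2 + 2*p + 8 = (p + 1)*(p^2 - 6*p + 8) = (p - 2)*(p + 1)*(p - 4)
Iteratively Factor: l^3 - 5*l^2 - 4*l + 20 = (l - 2)*(l^2 - 3*l - 10) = (l - 5)*(l - 2)*(l + 2)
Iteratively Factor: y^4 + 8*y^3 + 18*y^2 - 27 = (y - 1)*(y^3 + 9*y^2 + 27*y + 27) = (y - 1)*(y + 3)*(y^2 + 6*y + 9) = (y - 1)*(y + 3)^2*(y + 3)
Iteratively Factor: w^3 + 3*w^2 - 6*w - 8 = (w - 2)*(w^2 + 5*w + 4) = (w - 2)*(w + 4)*(w + 1)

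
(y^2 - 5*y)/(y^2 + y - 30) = y/(y + 6)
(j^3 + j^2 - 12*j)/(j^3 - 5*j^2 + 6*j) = (j + 4)/(j - 2)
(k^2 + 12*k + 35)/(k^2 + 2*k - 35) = (k + 5)/(k - 5)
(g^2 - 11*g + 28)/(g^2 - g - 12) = (g - 7)/(g + 3)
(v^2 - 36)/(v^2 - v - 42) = (v - 6)/(v - 7)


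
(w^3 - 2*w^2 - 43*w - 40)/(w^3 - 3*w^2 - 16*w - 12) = (w^2 - 3*w - 40)/(w^2 - 4*w - 12)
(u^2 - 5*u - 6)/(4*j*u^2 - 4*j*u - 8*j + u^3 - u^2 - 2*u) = (u - 6)/(4*j*u - 8*j + u^2 - 2*u)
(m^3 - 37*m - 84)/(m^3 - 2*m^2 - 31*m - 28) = (m + 3)/(m + 1)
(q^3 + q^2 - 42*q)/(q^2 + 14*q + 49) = q*(q - 6)/(q + 7)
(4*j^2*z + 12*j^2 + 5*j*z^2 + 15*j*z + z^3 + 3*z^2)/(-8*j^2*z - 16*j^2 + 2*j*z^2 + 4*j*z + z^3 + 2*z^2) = (j*z + 3*j + z^2 + 3*z)/(-2*j*z - 4*j + z^2 + 2*z)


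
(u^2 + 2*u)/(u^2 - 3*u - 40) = u*(u + 2)/(u^2 - 3*u - 40)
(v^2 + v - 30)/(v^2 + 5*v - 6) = (v - 5)/(v - 1)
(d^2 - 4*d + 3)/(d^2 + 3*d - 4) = (d - 3)/(d + 4)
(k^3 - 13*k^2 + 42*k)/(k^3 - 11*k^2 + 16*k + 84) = k/(k + 2)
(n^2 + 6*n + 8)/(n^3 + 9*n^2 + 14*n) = (n + 4)/(n*(n + 7))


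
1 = 1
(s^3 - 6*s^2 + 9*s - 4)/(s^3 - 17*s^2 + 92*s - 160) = (s^2 - 2*s + 1)/(s^2 - 13*s + 40)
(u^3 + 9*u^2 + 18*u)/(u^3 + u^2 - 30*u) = (u + 3)/(u - 5)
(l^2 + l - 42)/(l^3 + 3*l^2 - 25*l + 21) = (l - 6)/(l^2 - 4*l + 3)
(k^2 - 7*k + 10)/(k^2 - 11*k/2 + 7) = 2*(k - 5)/(2*k - 7)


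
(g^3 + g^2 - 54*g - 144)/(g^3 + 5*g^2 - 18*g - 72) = (g - 8)/(g - 4)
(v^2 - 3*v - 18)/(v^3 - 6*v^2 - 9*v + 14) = (v^2 - 3*v - 18)/(v^3 - 6*v^2 - 9*v + 14)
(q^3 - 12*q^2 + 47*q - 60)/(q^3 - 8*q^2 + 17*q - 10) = (q^2 - 7*q + 12)/(q^2 - 3*q + 2)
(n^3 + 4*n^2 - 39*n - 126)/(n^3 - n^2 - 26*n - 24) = (n^2 + 10*n + 21)/(n^2 + 5*n + 4)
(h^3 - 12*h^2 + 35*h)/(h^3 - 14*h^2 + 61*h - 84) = h*(h - 5)/(h^2 - 7*h + 12)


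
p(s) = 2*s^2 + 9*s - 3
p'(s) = 4*s + 9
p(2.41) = 30.31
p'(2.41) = 18.64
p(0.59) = 3.01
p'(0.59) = 11.36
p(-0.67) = -8.13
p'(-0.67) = 6.32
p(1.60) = 16.52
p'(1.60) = 15.40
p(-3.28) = -11.00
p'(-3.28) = -4.12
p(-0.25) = -5.12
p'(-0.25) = 8.00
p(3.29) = 48.26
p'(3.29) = 22.16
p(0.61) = 3.23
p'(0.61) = 11.44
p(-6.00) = 15.00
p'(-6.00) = -15.00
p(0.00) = -3.00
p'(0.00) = 9.00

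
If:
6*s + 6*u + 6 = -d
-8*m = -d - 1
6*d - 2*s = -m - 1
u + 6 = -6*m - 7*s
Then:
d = -219/455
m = 59/910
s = -237/260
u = -3/364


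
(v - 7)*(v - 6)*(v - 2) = v^3 - 15*v^2 + 68*v - 84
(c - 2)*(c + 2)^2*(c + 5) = c^4 + 7*c^3 + 6*c^2 - 28*c - 40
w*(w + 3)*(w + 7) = w^3 + 10*w^2 + 21*w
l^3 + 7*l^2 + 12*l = l*(l + 3)*(l + 4)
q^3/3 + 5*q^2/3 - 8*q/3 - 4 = (q/3 + 1/3)*(q - 2)*(q + 6)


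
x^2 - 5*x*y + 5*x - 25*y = (x + 5)*(x - 5*y)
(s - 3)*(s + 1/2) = s^2 - 5*s/2 - 3/2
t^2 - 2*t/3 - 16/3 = (t - 8/3)*(t + 2)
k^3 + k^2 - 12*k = k*(k - 3)*(k + 4)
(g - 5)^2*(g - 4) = g^3 - 14*g^2 + 65*g - 100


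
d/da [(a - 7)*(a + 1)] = 2*a - 6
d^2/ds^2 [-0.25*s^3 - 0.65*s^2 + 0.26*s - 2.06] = -1.5*s - 1.3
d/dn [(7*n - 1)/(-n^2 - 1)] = (7*n^2 - 2*n - 7)/(n^4 + 2*n^2 + 1)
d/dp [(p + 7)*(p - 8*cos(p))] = p + (p + 7)*(8*sin(p) + 1) - 8*cos(p)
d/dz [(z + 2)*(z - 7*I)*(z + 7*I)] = 3*z^2 + 4*z + 49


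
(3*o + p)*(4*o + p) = 12*o^2 + 7*o*p + p^2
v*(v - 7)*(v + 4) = v^3 - 3*v^2 - 28*v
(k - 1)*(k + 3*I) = k^2 - k + 3*I*k - 3*I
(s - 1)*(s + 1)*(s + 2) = s^3 + 2*s^2 - s - 2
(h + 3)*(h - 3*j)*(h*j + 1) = h^3*j - 3*h^2*j^2 + 3*h^2*j + h^2 - 9*h*j^2 - 3*h*j + 3*h - 9*j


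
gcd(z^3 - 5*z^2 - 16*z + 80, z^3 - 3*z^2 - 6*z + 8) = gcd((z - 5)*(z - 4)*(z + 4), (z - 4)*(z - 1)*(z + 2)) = z - 4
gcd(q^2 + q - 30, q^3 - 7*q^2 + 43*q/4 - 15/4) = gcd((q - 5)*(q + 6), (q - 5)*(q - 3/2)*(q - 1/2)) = q - 5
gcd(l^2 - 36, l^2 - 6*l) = l - 6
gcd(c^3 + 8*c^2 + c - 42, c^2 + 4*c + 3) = c + 3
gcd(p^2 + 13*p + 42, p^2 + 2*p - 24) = p + 6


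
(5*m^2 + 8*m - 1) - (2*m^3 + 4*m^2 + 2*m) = -2*m^3 + m^2 + 6*m - 1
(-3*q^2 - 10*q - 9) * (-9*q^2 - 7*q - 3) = 27*q^4 + 111*q^3 + 160*q^2 + 93*q + 27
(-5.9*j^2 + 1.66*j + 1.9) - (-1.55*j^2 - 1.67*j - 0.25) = -4.35*j^2 + 3.33*j + 2.15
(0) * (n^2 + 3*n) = 0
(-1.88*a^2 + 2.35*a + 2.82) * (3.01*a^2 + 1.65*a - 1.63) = -5.6588*a^4 + 3.9715*a^3 + 15.4301*a^2 + 0.8225*a - 4.5966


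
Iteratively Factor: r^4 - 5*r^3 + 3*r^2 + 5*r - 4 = (r - 1)*(r^3 - 4*r^2 - r + 4) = (r - 4)*(r - 1)*(r^2 - 1) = (r - 4)*(r - 1)^2*(r + 1)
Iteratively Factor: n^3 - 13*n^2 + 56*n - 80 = (n - 4)*(n^2 - 9*n + 20) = (n - 5)*(n - 4)*(n - 4)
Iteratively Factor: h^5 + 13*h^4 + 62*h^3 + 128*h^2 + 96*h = (h + 2)*(h^4 + 11*h^3 + 40*h^2 + 48*h) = (h + 2)*(h + 4)*(h^3 + 7*h^2 + 12*h) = h*(h + 2)*(h + 4)*(h^2 + 7*h + 12) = h*(h + 2)*(h + 3)*(h + 4)*(h + 4)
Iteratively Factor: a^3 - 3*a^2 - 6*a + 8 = (a - 1)*(a^2 - 2*a - 8) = (a - 1)*(a + 2)*(a - 4)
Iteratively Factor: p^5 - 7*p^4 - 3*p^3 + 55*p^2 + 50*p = (p + 1)*(p^4 - 8*p^3 + 5*p^2 + 50*p) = (p - 5)*(p + 1)*(p^3 - 3*p^2 - 10*p) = p*(p - 5)*(p + 1)*(p^2 - 3*p - 10) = p*(p - 5)*(p + 1)*(p + 2)*(p - 5)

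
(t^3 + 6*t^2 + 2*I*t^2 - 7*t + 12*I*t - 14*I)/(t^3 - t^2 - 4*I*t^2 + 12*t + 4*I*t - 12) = (t + 7)/(t - 6*I)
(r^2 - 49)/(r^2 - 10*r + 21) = (r + 7)/(r - 3)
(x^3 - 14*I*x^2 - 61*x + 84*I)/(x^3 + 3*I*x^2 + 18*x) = (x^2 - 11*I*x - 28)/(x*(x + 6*I))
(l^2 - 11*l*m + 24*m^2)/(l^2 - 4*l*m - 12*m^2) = (-l^2 + 11*l*m - 24*m^2)/(-l^2 + 4*l*m + 12*m^2)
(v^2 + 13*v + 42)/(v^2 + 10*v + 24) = (v + 7)/(v + 4)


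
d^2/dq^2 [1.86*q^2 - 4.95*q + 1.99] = 3.72000000000000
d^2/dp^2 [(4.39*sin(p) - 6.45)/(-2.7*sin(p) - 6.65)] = (-125.84295*sin(p)^2 + 309.946525*sin(p) + 251.6859)/(19.683*sin(p)^3 + 145.4355*sin(p)^2 + 358.20225*sin(p) + 294.079625)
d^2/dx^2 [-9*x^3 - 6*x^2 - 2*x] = -54*x - 12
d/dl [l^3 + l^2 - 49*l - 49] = 3*l^2 + 2*l - 49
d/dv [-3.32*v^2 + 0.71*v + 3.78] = 0.71 - 6.64*v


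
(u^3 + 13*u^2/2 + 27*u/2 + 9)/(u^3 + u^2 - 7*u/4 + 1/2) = 2*(2*u^2 + 9*u + 9)/(4*u^2 - 4*u + 1)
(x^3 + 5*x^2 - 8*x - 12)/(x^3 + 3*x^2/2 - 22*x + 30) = 2*(x + 1)/(2*x - 5)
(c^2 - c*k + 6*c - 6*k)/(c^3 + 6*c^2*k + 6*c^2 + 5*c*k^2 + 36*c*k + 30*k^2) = (c - k)/(c^2 + 6*c*k + 5*k^2)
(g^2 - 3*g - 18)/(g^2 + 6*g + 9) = (g - 6)/(g + 3)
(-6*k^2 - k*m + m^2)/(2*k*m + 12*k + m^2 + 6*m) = (-3*k + m)/(m + 6)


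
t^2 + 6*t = t*(t + 6)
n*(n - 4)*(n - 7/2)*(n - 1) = n^4 - 17*n^3/2 + 43*n^2/2 - 14*n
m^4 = m^4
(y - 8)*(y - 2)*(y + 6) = y^3 - 4*y^2 - 44*y + 96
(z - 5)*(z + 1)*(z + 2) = z^3 - 2*z^2 - 13*z - 10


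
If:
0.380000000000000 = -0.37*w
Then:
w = -1.03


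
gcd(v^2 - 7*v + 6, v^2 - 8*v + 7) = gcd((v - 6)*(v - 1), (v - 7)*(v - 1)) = v - 1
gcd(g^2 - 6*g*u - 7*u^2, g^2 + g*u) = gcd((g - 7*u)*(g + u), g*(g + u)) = g + u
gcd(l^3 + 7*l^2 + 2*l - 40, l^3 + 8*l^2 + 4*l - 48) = l^2 + 2*l - 8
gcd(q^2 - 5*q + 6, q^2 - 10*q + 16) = q - 2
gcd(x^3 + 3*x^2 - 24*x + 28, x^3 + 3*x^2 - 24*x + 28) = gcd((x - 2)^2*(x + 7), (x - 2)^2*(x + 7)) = x^3 + 3*x^2 - 24*x + 28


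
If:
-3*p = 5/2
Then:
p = -5/6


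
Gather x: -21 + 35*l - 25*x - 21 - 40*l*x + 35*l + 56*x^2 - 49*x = 70*l + 56*x^2 + x*(-40*l - 74) - 42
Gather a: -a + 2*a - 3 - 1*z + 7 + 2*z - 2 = a + z + 2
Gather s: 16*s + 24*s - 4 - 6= 40*s - 10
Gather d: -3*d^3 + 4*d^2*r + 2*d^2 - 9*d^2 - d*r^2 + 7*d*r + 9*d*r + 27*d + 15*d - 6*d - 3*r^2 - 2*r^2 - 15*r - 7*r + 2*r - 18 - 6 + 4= -3*d^3 + d^2*(4*r - 7) + d*(-r^2 + 16*r + 36) - 5*r^2 - 20*r - 20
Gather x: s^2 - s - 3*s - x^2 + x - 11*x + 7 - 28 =s^2 - 4*s - x^2 - 10*x - 21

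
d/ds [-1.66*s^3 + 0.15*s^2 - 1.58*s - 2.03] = -4.98*s^2 + 0.3*s - 1.58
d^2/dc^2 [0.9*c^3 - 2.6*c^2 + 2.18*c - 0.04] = 5.4*c - 5.2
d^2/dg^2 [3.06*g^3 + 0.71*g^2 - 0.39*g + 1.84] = 18.36*g + 1.42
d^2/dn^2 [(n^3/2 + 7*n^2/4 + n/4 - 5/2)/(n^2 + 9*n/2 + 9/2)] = 4*(n^3 - 3*n^2 - 27*n - 36)/(8*n^6 + 108*n^5 + 594*n^4 + 1701*n^3 + 2673*n^2 + 2187*n + 729)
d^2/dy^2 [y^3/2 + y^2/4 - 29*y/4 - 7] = 3*y + 1/2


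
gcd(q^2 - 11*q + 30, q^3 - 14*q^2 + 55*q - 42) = q - 6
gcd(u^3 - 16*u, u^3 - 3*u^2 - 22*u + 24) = u + 4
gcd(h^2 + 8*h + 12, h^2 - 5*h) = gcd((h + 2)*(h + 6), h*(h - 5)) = 1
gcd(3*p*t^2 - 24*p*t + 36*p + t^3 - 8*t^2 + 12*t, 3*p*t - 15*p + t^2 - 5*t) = 3*p + t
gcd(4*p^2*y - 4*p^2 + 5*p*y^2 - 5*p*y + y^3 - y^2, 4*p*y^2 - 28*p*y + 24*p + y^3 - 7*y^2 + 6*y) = 4*p*y - 4*p + y^2 - y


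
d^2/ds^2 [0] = 0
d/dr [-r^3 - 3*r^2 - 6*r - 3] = -3*r^2 - 6*r - 6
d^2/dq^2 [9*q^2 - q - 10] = 18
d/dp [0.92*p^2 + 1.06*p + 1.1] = 1.84*p + 1.06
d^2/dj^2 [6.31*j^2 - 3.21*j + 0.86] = 12.6200000000000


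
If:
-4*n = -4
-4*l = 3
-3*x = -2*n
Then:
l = -3/4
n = 1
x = 2/3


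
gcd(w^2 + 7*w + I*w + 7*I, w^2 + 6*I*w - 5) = w + I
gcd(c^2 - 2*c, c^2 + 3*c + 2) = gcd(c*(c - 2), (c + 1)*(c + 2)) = 1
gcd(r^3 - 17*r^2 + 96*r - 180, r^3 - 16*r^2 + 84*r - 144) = r^2 - 12*r + 36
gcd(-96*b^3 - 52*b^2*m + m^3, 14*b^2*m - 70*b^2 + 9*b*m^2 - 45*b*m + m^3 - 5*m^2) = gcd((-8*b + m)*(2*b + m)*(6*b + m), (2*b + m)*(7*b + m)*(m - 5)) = 2*b + m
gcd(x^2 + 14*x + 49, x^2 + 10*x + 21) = x + 7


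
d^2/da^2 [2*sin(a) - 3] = -2*sin(a)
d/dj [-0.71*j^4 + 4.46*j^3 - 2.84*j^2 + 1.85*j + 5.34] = -2.84*j^3 + 13.38*j^2 - 5.68*j + 1.85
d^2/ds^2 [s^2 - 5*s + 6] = 2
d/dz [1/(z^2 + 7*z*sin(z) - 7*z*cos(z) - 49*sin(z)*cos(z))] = (-7*sqrt(2)*z*sin(z + pi/4) - 2*z + 49*cos(2*z) + 7*sqrt(2)*cos(z + pi/4))/((z + 7*sin(z))^2*(z - 7*cos(z))^2)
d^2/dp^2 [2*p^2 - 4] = 4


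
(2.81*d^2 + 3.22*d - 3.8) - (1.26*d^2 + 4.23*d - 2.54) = 1.55*d^2 - 1.01*d - 1.26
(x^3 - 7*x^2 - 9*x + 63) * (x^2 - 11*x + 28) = x^5 - 18*x^4 + 96*x^3 - 34*x^2 - 945*x + 1764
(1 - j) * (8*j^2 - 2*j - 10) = -8*j^3 + 10*j^2 + 8*j - 10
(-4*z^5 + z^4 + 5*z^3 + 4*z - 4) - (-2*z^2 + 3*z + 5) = -4*z^5 + z^4 + 5*z^3 + 2*z^2 + z - 9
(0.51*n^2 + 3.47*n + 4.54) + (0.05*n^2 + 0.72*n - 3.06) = 0.56*n^2 + 4.19*n + 1.48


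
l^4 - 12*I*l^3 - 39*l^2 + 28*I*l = l*(l - 7*I)*(l - 4*I)*(l - I)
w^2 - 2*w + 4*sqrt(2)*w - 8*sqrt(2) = (w - 2)*(w + 4*sqrt(2))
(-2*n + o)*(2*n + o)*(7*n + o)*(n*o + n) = -28*n^4*o - 28*n^4 - 4*n^3*o^2 - 4*n^3*o + 7*n^2*o^3 + 7*n^2*o^2 + n*o^4 + n*o^3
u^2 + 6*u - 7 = (u - 1)*(u + 7)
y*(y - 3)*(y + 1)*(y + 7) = y^4 + 5*y^3 - 17*y^2 - 21*y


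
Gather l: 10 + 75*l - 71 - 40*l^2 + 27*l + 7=-40*l^2 + 102*l - 54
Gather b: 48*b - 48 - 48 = 48*b - 96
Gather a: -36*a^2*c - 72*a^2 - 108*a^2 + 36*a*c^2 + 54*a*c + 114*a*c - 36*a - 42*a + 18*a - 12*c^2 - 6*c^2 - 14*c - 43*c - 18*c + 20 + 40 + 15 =a^2*(-36*c - 180) + a*(36*c^2 + 168*c - 60) - 18*c^2 - 75*c + 75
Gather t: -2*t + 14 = 14 - 2*t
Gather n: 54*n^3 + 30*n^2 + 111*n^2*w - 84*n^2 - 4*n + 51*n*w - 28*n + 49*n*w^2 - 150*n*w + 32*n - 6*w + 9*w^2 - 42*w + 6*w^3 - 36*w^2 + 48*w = 54*n^3 + n^2*(111*w - 54) + n*(49*w^2 - 99*w) + 6*w^3 - 27*w^2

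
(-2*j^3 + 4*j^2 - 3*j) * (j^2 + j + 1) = -2*j^5 + 2*j^4 - j^3 + j^2 - 3*j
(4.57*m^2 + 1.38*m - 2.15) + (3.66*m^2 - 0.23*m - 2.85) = 8.23*m^2 + 1.15*m - 5.0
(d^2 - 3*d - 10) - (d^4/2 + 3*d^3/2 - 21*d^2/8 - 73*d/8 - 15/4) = -d^4/2 - 3*d^3/2 + 29*d^2/8 + 49*d/8 - 25/4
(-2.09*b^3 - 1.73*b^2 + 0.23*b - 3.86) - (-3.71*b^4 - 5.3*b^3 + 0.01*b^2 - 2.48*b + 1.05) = 3.71*b^4 + 3.21*b^3 - 1.74*b^2 + 2.71*b - 4.91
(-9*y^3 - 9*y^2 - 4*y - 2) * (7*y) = -63*y^4 - 63*y^3 - 28*y^2 - 14*y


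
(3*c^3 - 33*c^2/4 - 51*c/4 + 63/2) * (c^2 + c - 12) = 3*c^5 - 21*c^4/4 - 57*c^3 + 471*c^2/4 + 369*c/2 - 378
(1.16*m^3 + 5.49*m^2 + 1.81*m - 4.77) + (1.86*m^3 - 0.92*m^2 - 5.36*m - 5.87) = 3.02*m^3 + 4.57*m^2 - 3.55*m - 10.64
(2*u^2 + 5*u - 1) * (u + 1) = 2*u^3 + 7*u^2 + 4*u - 1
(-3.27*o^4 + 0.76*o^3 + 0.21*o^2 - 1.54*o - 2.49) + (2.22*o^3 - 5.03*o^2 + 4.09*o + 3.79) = -3.27*o^4 + 2.98*o^3 - 4.82*o^2 + 2.55*o + 1.3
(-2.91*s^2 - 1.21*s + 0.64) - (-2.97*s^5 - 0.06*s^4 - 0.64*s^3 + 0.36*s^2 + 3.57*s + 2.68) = 2.97*s^5 + 0.06*s^4 + 0.64*s^3 - 3.27*s^2 - 4.78*s - 2.04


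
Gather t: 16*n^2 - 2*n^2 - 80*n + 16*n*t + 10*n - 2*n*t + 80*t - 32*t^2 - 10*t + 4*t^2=14*n^2 - 70*n - 28*t^2 + t*(14*n + 70)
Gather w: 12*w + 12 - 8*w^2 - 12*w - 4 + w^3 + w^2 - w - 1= w^3 - 7*w^2 - w + 7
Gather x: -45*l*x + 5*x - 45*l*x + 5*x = x*(10 - 90*l)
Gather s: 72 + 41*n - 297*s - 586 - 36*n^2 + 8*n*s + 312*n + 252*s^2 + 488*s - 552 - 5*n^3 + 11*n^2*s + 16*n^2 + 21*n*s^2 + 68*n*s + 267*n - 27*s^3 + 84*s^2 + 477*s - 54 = -5*n^3 - 20*n^2 + 620*n - 27*s^3 + s^2*(21*n + 336) + s*(11*n^2 + 76*n + 668) - 1120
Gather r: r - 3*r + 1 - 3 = -2*r - 2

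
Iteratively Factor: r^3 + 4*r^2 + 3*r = (r + 1)*(r^2 + 3*r) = (r + 1)*(r + 3)*(r)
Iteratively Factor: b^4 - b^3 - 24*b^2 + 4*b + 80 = (b + 2)*(b^3 - 3*b^2 - 18*b + 40) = (b - 5)*(b + 2)*(b^2 + 2*b - 8) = (b - 5)*(b + 2)*(b + 4)*(b - 2)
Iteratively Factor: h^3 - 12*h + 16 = (h + 4)*(h^2 - 4*h + 4) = (h - 2)*(h + 4)*(h - 2)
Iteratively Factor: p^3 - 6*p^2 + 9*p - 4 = (p - 1)*(p^2 - 5*p + 4) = (p - 1)^2*(p - 4)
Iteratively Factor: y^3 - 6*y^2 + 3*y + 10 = (y - 2)*(y^2 - 4*y - 5) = (y - 2)*(y + 1)*(y - 5)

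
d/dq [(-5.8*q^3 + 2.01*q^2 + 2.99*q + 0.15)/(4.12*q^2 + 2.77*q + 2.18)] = (-23.896*q^4 - 32.132*q^3 - 44.6831*q^2 + 7.5276*q + 6.1027)/(16.9744*q^4 + 22.8248*q^3 + 25.6361*q^2 + 12.0772*q + 4.7524)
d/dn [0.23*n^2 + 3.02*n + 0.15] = 0.46*n + 3.02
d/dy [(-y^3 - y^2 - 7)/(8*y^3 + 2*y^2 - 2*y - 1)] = (6*y^4 + 4*y^3 + 173*y^2 + 30*y - 14)/(64*y^6 + 32*y^5 - 28*y^4 - 24*y^3 + 4*y + 1)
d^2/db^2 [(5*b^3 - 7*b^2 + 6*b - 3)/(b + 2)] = 2*(5*b^3 + 30*b^2 + 60*b - 43)/(b^3 + 6*b^2 + 12*b + 8)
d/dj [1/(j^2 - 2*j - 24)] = 2*(1 - j)/(-j^2 + 2*j + 24)^2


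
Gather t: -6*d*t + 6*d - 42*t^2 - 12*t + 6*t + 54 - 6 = 6*d - 42*t^2 + t*(-6*d - 6) + 48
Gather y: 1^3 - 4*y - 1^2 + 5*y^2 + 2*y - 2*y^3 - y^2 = -2*y^3 + 4*y^2 - 2*y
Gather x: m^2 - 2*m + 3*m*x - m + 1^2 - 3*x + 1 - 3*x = m^2 - 3*m + x*(3*m - 6) + 2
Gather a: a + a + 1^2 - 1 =2*a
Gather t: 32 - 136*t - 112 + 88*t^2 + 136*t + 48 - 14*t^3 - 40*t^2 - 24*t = -14*t^3 + 48*t^2 - 24*t - 32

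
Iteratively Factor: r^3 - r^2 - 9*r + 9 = (r - 1)*(r^2 - 9) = (r - 3)*(r - 1)*(r + 3)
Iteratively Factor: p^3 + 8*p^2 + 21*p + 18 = (p + 3)*(p^2 + 5*p + 6) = (p + 3)^2*(p + 2)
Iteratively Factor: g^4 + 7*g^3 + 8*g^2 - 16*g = (g + 4)*(g^3 + 3*g^2 - 4*g) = g*(g + 4)*(g^2 + 3*g - 4) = g*(g + 4)^2*(g - 1)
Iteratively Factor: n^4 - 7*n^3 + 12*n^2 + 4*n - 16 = (n + 1)*(n^3 - 8*n^2 + 20*n - 16) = (n - 2)*(n + 1)*(n^2 - 6*n + 8) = (n - 2)^2*(n + 1)*(n - 4)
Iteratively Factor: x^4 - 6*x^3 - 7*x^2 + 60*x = (x)*(x^3 - 6*x^2 - 7*x + 60) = x*(x - 4)*(x^2 - 2*x - 15) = x*(x - 5)*(x - 4)*(x + 3)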